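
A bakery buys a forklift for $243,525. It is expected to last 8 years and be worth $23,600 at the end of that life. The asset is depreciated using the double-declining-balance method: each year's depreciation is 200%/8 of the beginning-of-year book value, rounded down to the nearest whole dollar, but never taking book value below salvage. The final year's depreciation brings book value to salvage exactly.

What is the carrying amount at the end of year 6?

$43,344

Depreciable base = $243,525 − $23,600 = $219,925.
Year 1: ⌊$243,525 × 200%/8⌋ = $60,881. Book value $182,644.
Year 2: ⌊$182,644 × 200%/8⌋ = $45,661. Book value $136,983.
Year 3: ⌊$136,983 × 200%/8⌋ = $34,245. Book value $102,738.
Year 4: ⌊$102,738 × 200%/8⌋ = $25,684. Book value $77,054.
Year 5: ⌊$77,054 × 200%/8⌋ = $19,263. Book value $57,791.
Year 6: ⌊$57,791 × 200%/8⌋ = $14,447. Book value $43,344.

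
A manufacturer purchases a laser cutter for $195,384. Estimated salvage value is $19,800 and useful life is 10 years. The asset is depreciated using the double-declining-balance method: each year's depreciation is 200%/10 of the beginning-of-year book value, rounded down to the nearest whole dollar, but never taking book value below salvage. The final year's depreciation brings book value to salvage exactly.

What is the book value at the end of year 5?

Depreciable base = $195,384 − $19,800 = $175,584.
Year 1: ⌊$195,384 × 200%/10⌋ = $39,076. Book value $156,308.
Year 2: ⌊$156,308 × 200%/10⌋ = $31,261. Book value $125,047.
Year 3: ⌊$125,047 × 200%/10⌋ = $25,009. Book value $100,038.
Year 4: ⌊$100,038 × 200%/10⌋ = $20,007. Book value $80,031.
Year 5: ⌊$80,031 × 200%/10⌋ = $16,006. Book value $64,025.

$64,025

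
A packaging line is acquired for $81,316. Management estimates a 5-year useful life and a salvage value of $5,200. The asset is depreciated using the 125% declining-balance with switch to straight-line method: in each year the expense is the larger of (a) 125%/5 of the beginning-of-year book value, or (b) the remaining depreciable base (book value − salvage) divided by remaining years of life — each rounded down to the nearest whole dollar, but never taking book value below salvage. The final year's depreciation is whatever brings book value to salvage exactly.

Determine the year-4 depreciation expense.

$13,514

Depreciable base = $81,316 − $5,200 = $76,116.
Year 1: DB = ⌊$81,316 × 125%/5⌋ = $20,329; SL = ⌊$76,116/5⌋ = $15,223 → take DB $20,329. Book value $60,987.
Year 2: DB = ⌊$60,987 × 125%/5⌋ = $15,246; SL = ⌊$55,787/4⌋ = $13,946 → take DB $15,246. Book value $45,741.
Year 3: DB = ⌊$45,741 × 125%/5⌋ = $11,435; SL = ⌊$40,541/3⌋ = $13,513 → take SL $13,513. Book value $32,228.
Year 4: DB = ⌊$32,228 × 125%/5⌋ = $8,057; SL = ⌊$27,028/2⌋ = $13,514 → take SL $13,514. Book value $18,714.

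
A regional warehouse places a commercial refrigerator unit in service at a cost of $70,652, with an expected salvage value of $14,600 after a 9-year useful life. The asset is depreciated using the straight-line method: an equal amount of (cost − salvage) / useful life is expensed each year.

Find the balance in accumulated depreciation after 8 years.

Depreciable base = $70,652 − $14,600 = $56,052.
Annual expense = $56,052 / 9 = $6,228.
End of year 1: book value $64,424.
End of year 2: book value $58,196.
End of year 3: book value $51,968.
End of year 4: book value $45,740.
End of year 5: book value $39,512.
End of year 6: book value $33,284.
End of year 7: book value $27,056.
End of year 8: book value $20,828.
Accumulated through year 8 = $70,652 − $20,828 = $49,824.

$49,824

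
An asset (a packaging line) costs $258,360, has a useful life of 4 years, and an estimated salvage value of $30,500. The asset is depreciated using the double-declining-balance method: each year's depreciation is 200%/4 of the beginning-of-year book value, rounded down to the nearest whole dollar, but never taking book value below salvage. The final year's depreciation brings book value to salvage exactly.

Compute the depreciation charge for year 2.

Depreciable base = $258,360 − $30,500 = $227,860.
Year 1: ⌊$258,360 × 200%/4⌋ = $129,180. Book value $129,180.
Year 2: ⌊$129,180 × 200%/4⌋ = $64,590. Book value $64,590.

$64,590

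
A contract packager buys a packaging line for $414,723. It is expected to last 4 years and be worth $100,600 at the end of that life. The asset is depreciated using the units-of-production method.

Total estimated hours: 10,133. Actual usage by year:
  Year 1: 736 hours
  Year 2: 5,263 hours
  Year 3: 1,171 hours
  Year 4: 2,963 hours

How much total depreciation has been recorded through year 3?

Depreciable base = $414,723 − $100,600 = $314,123.
Rate = $314,123 / 10,133 hours = $31 per hour.
Year 1: 736 × $31 = $22,816. Book value $391,907.
Year 2: 5,263 × $31 = $163,153. Book value $228,754.
Year 3: 1,171 × $31 = $36,301. Book value $192,453.
Accumulated through year 3 = $414,723 − $192,453 = $222,270.

$222,270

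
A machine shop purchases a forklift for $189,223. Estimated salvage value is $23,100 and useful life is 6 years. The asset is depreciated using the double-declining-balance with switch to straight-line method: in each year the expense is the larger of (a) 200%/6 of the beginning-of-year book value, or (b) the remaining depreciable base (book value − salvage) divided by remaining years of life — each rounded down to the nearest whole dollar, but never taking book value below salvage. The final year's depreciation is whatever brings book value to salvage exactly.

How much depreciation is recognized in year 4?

$18,689

Depreciable base = $189,223 − $23,100 = $166,123.
Year 1: DB = ⌊$189,223 × 200%/6⌋ = $63,074; SL = ⌊$166,123/6⌋ = $27,687 → take DB $63,074. Book value $126,149.
Year 2: DB = ⌊$126,149 × 200%/6⌋ = $42,049; SL = ⌊$103,049/5⌋ = $20,609 → take DB $42,049. Book value $84,100.
Year 3: DB = ⌊$84,100 × 200%/6⌋ = $28,033; SL = ⌊$61,000/4⌋ = $15,250 → take DB $28,033. Book value $56,067.
Year 4: DB = ⌊$56,067 × 200%/6⌋ = $18,689; SL = ⌊$32,967/3⌋ = $10,989 → take DB $18,689. Book value $37,378.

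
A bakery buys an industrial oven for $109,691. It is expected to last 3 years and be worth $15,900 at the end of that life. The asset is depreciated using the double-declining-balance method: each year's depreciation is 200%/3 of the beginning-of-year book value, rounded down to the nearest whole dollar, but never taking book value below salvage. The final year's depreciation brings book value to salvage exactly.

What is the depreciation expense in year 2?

$20,664

Depreciable base = $109,691 − $15,900 = $93,791.
Year 1: ⌊$109,691 × 200%/3⌋ = $73,127. Book value $36,564.
Year 2: ⌊$36,564 × 200%/3⌋ = $24,376, capped at $20,664. Book value $15,900.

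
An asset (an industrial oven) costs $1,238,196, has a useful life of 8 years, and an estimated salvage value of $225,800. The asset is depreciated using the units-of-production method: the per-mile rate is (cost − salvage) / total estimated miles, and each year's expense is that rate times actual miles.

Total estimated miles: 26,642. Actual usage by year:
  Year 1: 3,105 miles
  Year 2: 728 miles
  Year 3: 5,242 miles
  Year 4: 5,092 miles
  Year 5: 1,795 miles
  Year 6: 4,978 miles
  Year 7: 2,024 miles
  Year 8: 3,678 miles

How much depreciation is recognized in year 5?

$68,210

Depreciable base = $1,238,196 − $225,800 = $1,012,396.
Rate = $1,012,396 / 26,642 miles = $38 per mile.
Year 1: 3,105 × $38 = $117,990. Book value $1,120,206.
Year 2: 728 × $38 = $27,664. Book value $1,092,542.
Year 3: 5,242 × $38 = $199,196. Book value $893,346.
Year 4: 5,092 × $38 = $193,496. Book value $699,850.
Year 5: 1,795 × $38 = $68,210. Book value $631,640.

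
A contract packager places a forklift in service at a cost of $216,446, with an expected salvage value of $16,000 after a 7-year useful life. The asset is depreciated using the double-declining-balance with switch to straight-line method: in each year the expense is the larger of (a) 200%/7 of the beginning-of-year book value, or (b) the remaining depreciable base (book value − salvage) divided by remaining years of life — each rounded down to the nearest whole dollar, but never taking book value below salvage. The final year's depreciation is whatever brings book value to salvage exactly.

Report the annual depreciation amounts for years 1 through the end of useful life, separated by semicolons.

$61,841; $44,172; $31,552; $22,537; $16,098; $12,123; $12,123

Depreciable base = $216,446 − $16,000 = $200,446.
Year 1: DB = ⌊$216,446 × 200%/7⌋ = $61,841; SL = ⌊$200,446/7⌋ = $28,635 → take DB $61,841. Book value $154,605.
Year 2: DB = ⌊$154,605 × 200%/7⌋ = $44,172; SL = ⌊$138,605/6⌋ = $23,100 → take DB $44,172. Book value $110,433.
Year 3: DB = ⌊$110,433 × 200%/7⌋ = $31,552; SL = ⌊$94,433/5⌋ = $18,886 → take DB $31,552. Book value $78,881.
Year 4: DB = ⌊$78,881 × 200%/7⌋ = $22,537; SL = ⌊$62,881/4⌋ = $15,720 → take DB $22,537. Book value $56,344.
Year 5: DB = ⌊$56,344 × 200%/7⌋ = $16,098; SL = ⌊$40,344/3⌋ = $13,448 → take DB $16,098. Book value $40,246.
Year 6: DB = ⌊$40,246 × 200%/7⌋ = $11,498; SL = ⌊$24,246/2⌋ = $12,123 → take SL $12,123. Book value $28,123.
Year 7 (final): $28,123 − $16,000 = $12,123. Book value $16,000.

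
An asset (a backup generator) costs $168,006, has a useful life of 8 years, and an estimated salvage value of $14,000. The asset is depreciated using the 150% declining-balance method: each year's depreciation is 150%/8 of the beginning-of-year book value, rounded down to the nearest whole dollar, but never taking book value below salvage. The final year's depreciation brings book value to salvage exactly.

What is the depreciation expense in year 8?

Depreciable base = $168,006 − $14,000 = $154,006.
Year 1: ⌊$168,006 × 150%/8⌋ = $31,501. Book value $136,505.
Year 2: ⌊$136,505 × 150%/8⌋ = $25,594. Book value $110,911.
Year 3: ⌊$110,911 × 150%/8⌋ = $20,795. Book value $90,116.
Year 4: ⌊$90,116 × 150%/8⌋ = $16,896. Book value $73,220.
Year 5: ⌊$73,220 × 150%/8⌋ = $13,728. Book value $59,492.
Year 6: ⌊$59,492 × 150%/8⌋ = $11,154. Book value $48,338.
Year 7: ⌊$48,338 × 150%/8⌋ = $9,063. Book value $39,275.
Year 8 (final): $39,275 − $14,000 = $25,275. Book value $14,000.

$25,275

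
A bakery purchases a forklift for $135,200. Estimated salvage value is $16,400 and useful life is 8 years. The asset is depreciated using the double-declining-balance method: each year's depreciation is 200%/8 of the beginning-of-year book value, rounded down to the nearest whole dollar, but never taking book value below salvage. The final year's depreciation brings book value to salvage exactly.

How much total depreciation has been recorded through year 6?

$111,136

Depreciable base = $135,200 − $16,400 = $118,800.
Year 1: ⌊$135,200 × 200%/8⌋ = $33,800. Book value $101,400.
Year 2: ⌊$101,400 × 200%/8⌋ = $25,350. Book value $76,050.
Year 3: ⌊$76,050 × 200%/8⌋ = $19,012. Book value $57,038.
Year 4: ⌊$57,038 × 200%/8⌋ = $14,259. Book value $42,779.
Year 5: ⌊$42,779 × 200%/8⌋ = $10,694. Book value $32,085.
Year 6: ⌊$32,085 × 200%/8⌋ = $8,021. Book value $24,064.
Accumulated through year 6 = $135,200 − $24,064 = $111,136.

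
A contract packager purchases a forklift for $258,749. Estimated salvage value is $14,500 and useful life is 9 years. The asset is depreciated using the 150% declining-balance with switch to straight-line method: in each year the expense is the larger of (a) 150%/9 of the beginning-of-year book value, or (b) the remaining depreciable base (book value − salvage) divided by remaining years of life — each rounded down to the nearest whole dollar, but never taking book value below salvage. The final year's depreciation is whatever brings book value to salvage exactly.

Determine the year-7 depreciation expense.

$22,057

Depreciable base = $258,749 − $14,500 = $244,249.
Year 1: DB = ⌊$258,749 × 150%/9⌋ = $43,124; SL = ⌊$244,249/9⌋ = $27,138 → take DB $43,124. Book value $215,625.
Year 2: DB = ⌊$215,625 × 150%/9⌋ = $35,937; SL = ⌊$201,125/8⌋ = $25,140 → take DB $35,937. Book value $179,688.
Year 3: DB = ⌊$179,688 × 150%/9⌋ = $29,948; SL = ⌊$165,188/7⌋ = $23,598 → take DB $29,948. Book value $149,740.
Year 4: DB = ⌊$149,740 × 150%/9⌋ = $24,956; SL = ⌊$135,240/6⌋ = $22,540 → take DB $24,956. Book value $124,784.
Year 5: DB = ⌊$124,784 × 150%/9⌋ = $20,797; SL = ⌊$110,284/5⌋ = $22,056 → take SL $22,056. Book value $102,728.
Year 6: DB = ⌊$102,728 × 150%/9⌋ = $17,121; SL = ⌊$88,228/4⌋ = $22,057 → take SL $22,057. Book value $80,671.
Year 7: DB = ⌊$80,671 × 150%/9⌋ = $13,445; SL = ⌊$66,171/3⌋ = $22,057 → take SL $22,057. Book value $58,614.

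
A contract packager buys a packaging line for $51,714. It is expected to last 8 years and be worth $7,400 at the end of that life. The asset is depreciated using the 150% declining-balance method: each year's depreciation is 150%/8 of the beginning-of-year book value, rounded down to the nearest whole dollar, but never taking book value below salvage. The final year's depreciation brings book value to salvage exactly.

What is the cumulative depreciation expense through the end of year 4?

$29,176

Depreciable base = $51,714 − $7,400 = $44,314.
Year 1: ⌊$51,714 × 150%/8⌋ = $9,696. Book value $42,018.
Year 2: ⌊$42,018 × 150%/8⌋ = $7,878. Book value $34,140.
Year 3: ⌊$34,140 × 150%/8⌋ = $6,401. Book value $27,739.
Year 4: ⌊$27,739 × 150%/8⌋ = $5,201. Book value $22,538.
Accumulated through year 4 = $51,714 − $22,538 = $29,176.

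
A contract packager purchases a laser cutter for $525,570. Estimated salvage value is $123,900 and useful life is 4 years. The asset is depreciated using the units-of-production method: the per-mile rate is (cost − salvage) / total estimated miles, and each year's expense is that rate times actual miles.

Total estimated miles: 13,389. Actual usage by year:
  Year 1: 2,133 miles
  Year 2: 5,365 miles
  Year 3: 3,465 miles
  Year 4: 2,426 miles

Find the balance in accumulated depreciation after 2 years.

Depreciable base = $525,570 − $123,900 = $401,670.
Rate = $401,670 / 13,389 miles = $30 per mile.
Year 1: 2,133 × $30 = $63,990. Book value $461,580.
Year 2: 5,365 × $30 = $160,950. Book value $300,630.
Accumulated through year 2 = $525,570 − $300,630 = $224,940.

$224,940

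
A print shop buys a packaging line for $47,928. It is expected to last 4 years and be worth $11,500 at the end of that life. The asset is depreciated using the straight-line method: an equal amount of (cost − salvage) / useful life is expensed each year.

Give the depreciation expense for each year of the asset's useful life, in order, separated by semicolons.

Depreciable base = $47,928 − $11,500 = $36,428.
Annual expense = $36,428 / 4 = $9,107.
End of year 1: book value $38,821.
End of year 2: book value $29,714.
End of year 3: book value $20,607.
End of year 4: book value $11,500.

$9,107; $9,107; $9,107; $9,107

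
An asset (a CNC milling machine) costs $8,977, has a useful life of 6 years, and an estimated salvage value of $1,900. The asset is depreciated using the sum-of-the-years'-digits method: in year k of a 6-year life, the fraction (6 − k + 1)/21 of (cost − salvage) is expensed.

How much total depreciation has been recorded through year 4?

Depreciable base = $8,977 − $1,900 = $7,077.
Sum of the years' digits = 6+5+4+3+2+1 = 21.
Year 1: $7,077 × 6/21 = $2,022. Book value $6,955.
Year 2: $7,077 × 5/21 = $1,685. Book value $5,270.
Year 3: $7,077 × 4/21 = $1,348. Book value $3,922.
Year 4: $7,077 × 3/21 = $1,011. Book value $2,911.
Accumulated through year 4 = $8,977 − $2,911 = $6,066.

$6,066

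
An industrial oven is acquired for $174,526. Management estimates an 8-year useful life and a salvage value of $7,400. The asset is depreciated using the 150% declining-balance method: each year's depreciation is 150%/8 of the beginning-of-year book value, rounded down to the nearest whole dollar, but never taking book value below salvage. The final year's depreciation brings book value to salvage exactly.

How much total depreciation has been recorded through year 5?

$112,726

Depreciable base = $174,526 − $7,400 = $167,126.
Year 1: ⌊$174,526 × 150%/8⌋ = $32,723. Book value $141,803.
Year 2: ⌊$141,803 × 150%/8⌋ = $26,588. Book value $115,215.
Year 3: ⌊$115,215 × 150%/8⌋ = $21,602. Book value $93,613.
Year 4: ⌊$93,613 × 150%/8⌋ = $17,552. Book value $76,061.
Year 5: ⌊$76,061 × 150%/8⌋ = $14,261. Book value $61,800.
Accumulated through year 5 = $174,526 − $61,800 = $112,726.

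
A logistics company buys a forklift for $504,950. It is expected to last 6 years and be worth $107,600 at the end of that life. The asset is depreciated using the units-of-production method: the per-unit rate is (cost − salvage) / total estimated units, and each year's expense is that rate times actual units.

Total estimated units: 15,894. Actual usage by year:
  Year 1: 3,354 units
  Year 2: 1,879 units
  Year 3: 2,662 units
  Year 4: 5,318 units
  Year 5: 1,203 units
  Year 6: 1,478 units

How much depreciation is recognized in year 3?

$66,550

Depreciable base = $504,950 − $107,600 = $397,350.
Rate = $397,350 / 15,894 units = $25 per unit.
Year 1: 3,354 × $25 = $83,850. Book value $421,100.
Year 2: 1,879 × $25 = $46,975. Book value $374,125.
Year 3: 2,662 × $25 = $66,550. Book value $307,575.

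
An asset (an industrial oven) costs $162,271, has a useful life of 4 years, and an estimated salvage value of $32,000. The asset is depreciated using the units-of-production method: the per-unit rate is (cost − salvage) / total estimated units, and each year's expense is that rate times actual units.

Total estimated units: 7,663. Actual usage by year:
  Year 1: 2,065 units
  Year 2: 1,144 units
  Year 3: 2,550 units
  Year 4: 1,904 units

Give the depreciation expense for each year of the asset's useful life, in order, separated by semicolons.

Depreciable base = $162,271 − $32,000 = $130,271.
Rate = $130,271 / 7,663 units = $17 per unit.
Year 1: 2,065 × $17 = $35,105. Book value $127,166.
Year 2: 1,144 × $17 = $19,448. Book value $107,718.
Year 3: 2,550 × $17 = $43,350. Book value $64,368.
Year 4: 1,904 × $17 = $32,368. Book value $32,000.

$35,105; $19,448; $43,350; $32,368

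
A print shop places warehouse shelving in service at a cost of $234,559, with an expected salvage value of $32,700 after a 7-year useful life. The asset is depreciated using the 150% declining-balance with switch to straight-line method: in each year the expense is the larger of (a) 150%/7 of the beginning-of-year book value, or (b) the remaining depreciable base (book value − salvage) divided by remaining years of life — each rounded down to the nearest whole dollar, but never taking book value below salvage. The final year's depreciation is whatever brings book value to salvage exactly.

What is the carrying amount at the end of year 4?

Depreciable base = $234,559 − $32,700 = $201,859.
Year 1: DB = ⌊$234,559 × 150%/7⌋ = $50,262; SL = ⌊$201,859/7⌋ = $28,837 → take DB $50,262. Book value $184,297.
Year 2: DB = ⌊$184,297 × 150%/7⌋ = $39,492; SL = ⌊$151,597/6⌋ = $25,266 → take DB $39,492. Book value $144,805.
Year 3: DB = ⌊$144,805 × 150%/7⌋ = $31,029; SL = ⌊$112,105/5⌋ = $22,421 → take DB $31,029. Book value $113,776.
Year 4: DB = ⌊$113,776 × 150%/7⌋ = $24,380; SL = ⌊$81,076/4⌋ = $20,269 → take DB $24,380. Book value $89,396.

$89,396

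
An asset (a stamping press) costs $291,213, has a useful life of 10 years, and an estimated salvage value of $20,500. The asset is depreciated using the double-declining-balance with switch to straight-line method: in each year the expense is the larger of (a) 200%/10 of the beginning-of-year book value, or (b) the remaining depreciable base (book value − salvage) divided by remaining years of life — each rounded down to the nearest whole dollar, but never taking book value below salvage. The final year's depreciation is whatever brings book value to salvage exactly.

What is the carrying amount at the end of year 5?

$95,426

Depreciable base = $291,213 − $20,500 = $270,713.
Year 1: DB = ⌊$291,213 × 200%/10⌋ = $58,242; SL = ⌊$270,713/10⌋ = $27,071 → take DB $58,242. Book value $232,971.
Year 2: DB = ⌊$232,971 × 200%/10⌋ = $46,594; SL = ⌊$212,471/9⌋ = $23,607 → take DB $46,594. Book value $186,377.
Year 3: DB = ⌊$186,377 × 200%/10⌋ = $37,275; SL = ⌊$165,877/8⌋ = $20,734 → take DB $37,275. Book value $149,102.
Year 4: DB = ⌊$149,102 × 200%/10⌋ = $29,820; SL = ⌊$128,602/7⌋ = $18,371 → take DB $29,820. Book value $119,282.
Year 5: DB = ⌊$119,282 × 200%/10⌋ = $23,856; SL = ⌊$98,782/6⌋ = $16,463 → take DB $23,856. Book value $95,426.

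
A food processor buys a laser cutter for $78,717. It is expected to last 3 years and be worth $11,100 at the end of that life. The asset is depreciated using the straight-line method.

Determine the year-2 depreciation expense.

$22,539

Depreciable base = $78,717 − $11,100 = $67,617.
Annual expense = $67,617 / 3 = $22,539.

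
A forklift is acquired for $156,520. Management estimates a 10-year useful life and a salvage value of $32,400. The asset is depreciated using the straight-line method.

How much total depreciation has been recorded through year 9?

$111,708

Depreciable base = $156,520 − $32,400 = $124,120.
Annual expense = $124,120 / 10 = $12,412.
End of year 1: book value $144,108.
End of year 2: book value $131,696.
End of year 3: book value $119,284.
End of year 4: book value $106,872.
End of year 5: book value $94,460.
End of year 6: book value $82,048.
End of year 7: book value $69,636.
End of year 8: book value $57,224.
End of year 9: book value $44,812.
Accumulated through year 9 = $156,520 − $44,812 = $111,708.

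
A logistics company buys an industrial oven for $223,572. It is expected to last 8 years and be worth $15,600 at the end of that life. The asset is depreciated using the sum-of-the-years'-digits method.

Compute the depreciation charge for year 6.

Depreciable base = $223,572 − $15,600 = $207,972.
Sum of the years' digits = 8+7+6+5+4+3+2+1 = 36.
Year 1: $207,972 × 8/36 = $46,216. Book value $177,356.
Year 2: $207,972 × 7/36 = $40,439. Book value $136,917.
Year 3: $207,972 × 6/36 = $34,662. Book value $102,255.
Year 4: $207,972 × 5/36 = $28,885. Book value $73,370.
Year 5: $207,972 × 4/36 = $23,108. Book value $50,262.
Year 6: $207,972 × 3/36 = $17,331. Book value $32,931.

$17,331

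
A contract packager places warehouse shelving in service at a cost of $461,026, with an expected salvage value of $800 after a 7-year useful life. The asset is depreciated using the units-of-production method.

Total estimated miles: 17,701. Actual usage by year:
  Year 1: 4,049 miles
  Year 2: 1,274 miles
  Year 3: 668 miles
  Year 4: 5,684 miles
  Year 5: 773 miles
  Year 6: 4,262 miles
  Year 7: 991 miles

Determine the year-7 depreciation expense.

$25,766

Depreciable base = $461,026 − $800 = $460,226.
Rate = $460,226 / 17,701 miles = $26 per mile.
Year 1: 4,049 × $26 = $105,274. Book value $355,752.
Year 2: 1,274 × $26 = $33,124. Book value $322,628.
Year 3: 668 × $26 = $17,368. Book value $305,260.
Year 4: 5,684 × $26 = $147,784. Book value $157,476.
Year 5: 773 × $26 = $20,098. Book value $137,378.
Year 6: 4,262 × $26 = $110,812. Book value $26,566.
Year 7: 991 × $26 = $25,766. Book value $800.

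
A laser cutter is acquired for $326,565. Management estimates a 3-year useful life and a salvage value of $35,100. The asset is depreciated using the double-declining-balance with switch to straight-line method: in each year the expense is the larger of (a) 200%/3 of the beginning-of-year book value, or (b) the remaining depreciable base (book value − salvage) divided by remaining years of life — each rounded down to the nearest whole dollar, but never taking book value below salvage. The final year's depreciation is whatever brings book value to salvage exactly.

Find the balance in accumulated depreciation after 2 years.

$290,280

Depreciable base = $326,565 − $35,100 = $291,465.
Year 1: DB = ⌊$326,565 × 200%/3⌋ = $217,710; SL = ⌊$291,465/3⌋ = $97,155 → take DB $217,710. Book value $108,855.
Year 2: DB = ⌊$108,855 × 200%/3⌋ = $72,570; SL = ⌊$73,755/2⌋ = $36,877 → take DB $72,570. Book value $36,285.
Accumulated through year 2 = $326,565 − $36,285 = $290,280.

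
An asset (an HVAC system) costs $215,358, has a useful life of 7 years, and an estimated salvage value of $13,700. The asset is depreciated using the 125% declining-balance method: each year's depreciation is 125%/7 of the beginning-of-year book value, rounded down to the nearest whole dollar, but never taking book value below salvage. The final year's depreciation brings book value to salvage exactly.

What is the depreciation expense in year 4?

Depreciable base = $215,358 − $13,700 = $201,658.
Year 1: ⌊$215,358 × 125%/7⌋ = $38,456. Book value $176,902.
Year 2: ⌊$176,902 × 125%/7⌋ = $31,589. Book value $145,313.
Year 3: ⌊$145,313 × 125%/7⌋ = $25,948. Book value $119,365.
Year 4: ⌊$119,365 × 125%/7⌋ = $21,315. Book value $98,050.

$21,315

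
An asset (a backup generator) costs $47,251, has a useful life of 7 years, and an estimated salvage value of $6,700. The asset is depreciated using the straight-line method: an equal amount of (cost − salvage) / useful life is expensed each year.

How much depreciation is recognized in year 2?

$5,793

Depreciable base = $47,251 − $6,700 = $40,551.
Annual expense = $40,551 / 7 = $5,793.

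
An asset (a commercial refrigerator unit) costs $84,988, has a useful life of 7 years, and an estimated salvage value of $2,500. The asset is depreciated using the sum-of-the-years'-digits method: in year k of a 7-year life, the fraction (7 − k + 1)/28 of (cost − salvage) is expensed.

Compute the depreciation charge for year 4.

$11,784

Depreciable base = $84,988 − $2,500 = $82,488.
Sum of the years' digits = 7+6+5+4+3+2+1 = 28.
Year 1: $82,488 × 7/28 = $20,622. Book value $64,366.
Year 2: $82,488 × 6/28 = $17,676. Book value $46,690.
Year 3: $82,488 × 5/28 = $14,730. Book value $31,960.
Year 4: $82,488 × 4/28 = $11,784. Book value $20,176.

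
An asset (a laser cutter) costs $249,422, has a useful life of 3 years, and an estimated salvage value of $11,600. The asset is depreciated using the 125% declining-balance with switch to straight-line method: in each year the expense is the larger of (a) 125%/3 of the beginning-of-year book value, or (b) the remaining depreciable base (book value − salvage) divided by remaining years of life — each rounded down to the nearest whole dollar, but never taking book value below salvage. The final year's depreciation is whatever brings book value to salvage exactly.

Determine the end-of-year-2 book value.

$78,549

Depreciable base = $249,422 − $11,600 = $237,822.
Year 1: DB = ⌊$249,422 × 125%/3⌋ = $103,925; SL = ⌊$237,822/3⌋ = $79,274 → take DB $103,925. Book value $145,497.
Year 2: DB = ⌊$145,497 × 125%/3⌋ = $60,623; SL = ⌊$133,897/2⌋ = $66,948 → take SL $66,948. Book value $78,549.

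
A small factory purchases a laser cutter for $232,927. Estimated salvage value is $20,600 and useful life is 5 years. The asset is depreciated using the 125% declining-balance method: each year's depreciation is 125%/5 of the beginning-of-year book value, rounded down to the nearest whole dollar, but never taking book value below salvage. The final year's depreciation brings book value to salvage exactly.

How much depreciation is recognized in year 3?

Depreciable base = $232,927 − $20,600 = $212,327.
Year 1: ⌊$232,927 × 125%/5⌋ = $58,231. Book value $174,696.
Year 2: ⌊$174,696 × 125%/5⌋ = $43,674. Book value $131,022.
Year 3: ⌊$131,022 × 125%/5⌋ = $32,755. Book value $98,267.

$32,755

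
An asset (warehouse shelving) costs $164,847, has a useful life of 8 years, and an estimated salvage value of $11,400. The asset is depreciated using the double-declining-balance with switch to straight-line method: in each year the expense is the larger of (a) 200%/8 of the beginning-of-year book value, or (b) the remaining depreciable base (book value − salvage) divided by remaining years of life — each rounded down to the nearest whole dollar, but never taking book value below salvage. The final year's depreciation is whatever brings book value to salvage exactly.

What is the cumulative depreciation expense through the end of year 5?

Depreciable base = $164,847 − $11,400 = $153,447.
Year 1: DB = ⌊$164,847 × 200%/8⌋ = $41,211; SL = ⌊$153,447/8⌋ = $19,180 → take DB $41,211. Book value $123,636.
Year 2: DB = ⌊$123,636 × 200%/8⌋ = $30,909; SL = ⌊$112,236/7⌋ = $16,033 → take DB $30,909. Book value $92,727.
Year 3: DB = ⌊$92,727 × 200%/8⌋ = $23,181; SL = ⌊$81,327/6⌋ = $13,554 → take DB $23,181. Book value $69,546.
Year 4: DB = ⌊$69,546 × 200%/8⌋ = $17,386; SL = ⌊$58,146/5⌋ = $11,629 → take DB $17,386. Book value $52,160.
Year 5: DB = ⌊$52,160 × 200%/8⌋ = $13,040; SL = ⌊$40,760/4⌋ = $10,190 → take DB $13,040. Book value $39,120.
Accumulated through year 5 = $164,847 − $39,120 = $125,727.

$125,727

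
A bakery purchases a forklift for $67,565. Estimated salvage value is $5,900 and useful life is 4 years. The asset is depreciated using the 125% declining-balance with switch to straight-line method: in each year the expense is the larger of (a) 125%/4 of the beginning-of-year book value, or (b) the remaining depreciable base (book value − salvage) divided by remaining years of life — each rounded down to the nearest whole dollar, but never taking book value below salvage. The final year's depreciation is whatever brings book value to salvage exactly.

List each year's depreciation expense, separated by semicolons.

$21,114; $14,515; $13,018; $13,018

Depreciable base = $67,565 − $5,900 = $61,665.
Year 1: DB = ⌊$67,565 × 125%/4⌋ = $21,114; SL = ⌊$61,665/4⌋ = $15,416 → take DB $21,114. Book value $46,451.
Year 2: DB = ⌊$46,451 × 125%/4⌋ = $14,515; SL = ⌊$40,551/3⌋ = $13,517 → take DB $14,515. Book value $31,936.
Year 3: DB = ⌊$31,936 × 125%/4⌋ = $9,980; SL = ⌊$26,036/2⌋ = $13,018 → take SL $13,018. Book value $18,918.
Year 4 (final): $18,918 − $5,900 = $13,018. Book value $5,900.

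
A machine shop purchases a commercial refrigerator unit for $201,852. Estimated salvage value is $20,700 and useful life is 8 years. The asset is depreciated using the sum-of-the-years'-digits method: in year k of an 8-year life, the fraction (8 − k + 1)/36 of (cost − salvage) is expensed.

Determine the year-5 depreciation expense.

$20,128

Depreciable base = $201,852 − $20,700 = $181,152.
Sum of the years' digits = 8+7+6+5+4+3+2+1 = 36.
Year 1: $181,152 × 8/36 = $40,256. Book value $161,596.
Year 2: $181,152 × 7/36 = $35,224. Book value $126,372.
Year 3: $181,152 × 6/36 = $30,192. Book value $96,180.
Year 4: $181,152 × 5/36 = $25,160. Book value $71,020.
Year 5: $181,152 × 4/36 = $20,128. Book value $50,892.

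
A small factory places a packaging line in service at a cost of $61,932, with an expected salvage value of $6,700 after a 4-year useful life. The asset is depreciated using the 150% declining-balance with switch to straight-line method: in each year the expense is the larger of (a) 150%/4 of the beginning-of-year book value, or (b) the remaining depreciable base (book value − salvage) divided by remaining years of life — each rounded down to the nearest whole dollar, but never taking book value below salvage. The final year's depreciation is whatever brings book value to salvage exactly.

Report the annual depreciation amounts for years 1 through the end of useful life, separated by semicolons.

$23,224; $14,515; $9,072; $8,421

Depreciable base = $61,932 − $6,700 = $55,232.
Year 1: DB = ⌊$61,932 × 150%/4⌋ = $23,224; SL = ⌊$55,232/4⌋ = $13,808 → take DB $23,224. Book value $38,708.
Year 2: DB = ⌊$38,708 × 150%/4⌋ = $14,515; SL = ⌊$32,008/3⌋ = $10,669 → take DB $14,515. Book value $24,193.
Year 3: DB = ⌊$24,193 × 150%/4⌋ = $9,072; SL = ⌊$17,493/2⌋ = $8,746 → take DB $9,072. Book value $15,121.
Year 4 (final): $15,121 − $6,700 = $8,421. Book value $6,700.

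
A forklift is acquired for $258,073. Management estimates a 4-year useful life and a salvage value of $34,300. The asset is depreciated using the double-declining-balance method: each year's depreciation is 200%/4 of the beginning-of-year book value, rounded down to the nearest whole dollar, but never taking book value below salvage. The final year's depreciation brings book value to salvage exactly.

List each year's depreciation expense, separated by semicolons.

$129,036; $64,518; $30,219; $0

Depreciable base = $258,073 − $34,300 = $223,773.
Year 1: ⌊$258,073 × 200%/4⌋ = $129,036. Book value $129,037.
Year 2: ⌊$129,037 × 200%/4⌋ = $64,518. Book value $64,519.
Year 3: ⌊$64,519 × 200%/4⌋ = $32,259, capped at $30,219. Book value $34,300.
Year 4 (final): $34,300 − $34,300 = $0. Book value $34,300.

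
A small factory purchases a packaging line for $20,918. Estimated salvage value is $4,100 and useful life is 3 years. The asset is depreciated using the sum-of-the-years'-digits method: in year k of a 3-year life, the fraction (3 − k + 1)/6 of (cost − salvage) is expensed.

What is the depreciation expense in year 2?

Depreciable base = $20,918 − $4,100 = $16,818.
Sum of the years' digits = 3+2+1 = 6.
Year 1: $16,818 × 3/6 = $8,409. Book value $12,509.
Year 2: $16,818 × 2/6 = $5,606. Book value $6,903.

$5,606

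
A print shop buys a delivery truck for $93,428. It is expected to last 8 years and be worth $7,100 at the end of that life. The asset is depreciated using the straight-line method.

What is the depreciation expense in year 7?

Depreciable base = $93,428 − $7,100 = $86,328.
Annual expense = $86,328 / 8 = $10,791.

$10,791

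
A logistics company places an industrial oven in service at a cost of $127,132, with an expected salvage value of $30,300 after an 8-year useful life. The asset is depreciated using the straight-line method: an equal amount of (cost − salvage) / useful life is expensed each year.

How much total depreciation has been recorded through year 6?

Depreciable base = $127,132 − $30,300 = $96,832.
Annual expense = $96,832 / 8 = $12,104.
End of year 1: book value $115,028.
End of year 2: book value $102,924.
End of year 3: book value $90,820.
End of year 4: book value $78,716.
End of year 5: book value $66,612.
End of year 6: book value $54,508.
Accumulated through year 6 = $127,132 − $54,508 = $72,624.

$72,624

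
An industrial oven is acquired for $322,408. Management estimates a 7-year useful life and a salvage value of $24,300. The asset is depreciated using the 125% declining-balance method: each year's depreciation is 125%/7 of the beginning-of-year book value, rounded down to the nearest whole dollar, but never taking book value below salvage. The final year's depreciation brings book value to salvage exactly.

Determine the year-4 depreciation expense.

$31,910

Depreciable base = $322,408 − $24,300 = $298,108.
Year 1: ⌊$322,408 × 125%/7⌋ = $57,572. Book value $264,836.
Year 2: ⌊$264,836 × 125%/7⌋ = $47,292. Book value $217,544.
Year 3: ⌊$217,544 × 125%/7⌋ = $38,847. Book value $178,697.
Year 4: ⌊$178,697 × 125%/7⌋ = $31,910. Book value $146,787.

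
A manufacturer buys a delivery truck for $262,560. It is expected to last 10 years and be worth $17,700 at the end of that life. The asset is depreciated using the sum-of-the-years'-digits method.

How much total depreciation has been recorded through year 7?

$218,148

Depreciable base = $262,560 − $17,700 = $244,860.
Sum of the years' digits = 10+9+8+7+6+5+4+3+2+1 = 55.
Year 1: $244,860 × 10/55 = $44,520. Book value $218,040.
Year 2: $244,860 × 9/55 = $40,068. Book value $177,972.
Year 3: $244,860 × 8/55 = $35,616. Book value $142,356.
Year 4: $244,860 × 7/55 = $31,164. Book value $111,192.
Year 5: $244,860 × 6/55 = $26,712. Book value $84,480.
Year 6: $244,860 × 5/55 = $22,260. Book value $62,220.
Year 7: $244,860 × 4/55 = $17,808. Book value $44,412.
Accumulated through year 7 = $262,560 − $44,412 = $218,148.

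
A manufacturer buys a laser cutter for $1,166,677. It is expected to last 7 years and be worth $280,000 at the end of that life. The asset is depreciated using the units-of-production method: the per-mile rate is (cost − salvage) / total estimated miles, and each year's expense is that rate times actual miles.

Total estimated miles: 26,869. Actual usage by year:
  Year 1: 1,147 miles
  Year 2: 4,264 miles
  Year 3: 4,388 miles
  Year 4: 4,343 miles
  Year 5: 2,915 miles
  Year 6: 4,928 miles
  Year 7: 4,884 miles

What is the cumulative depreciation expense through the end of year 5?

Depreciable base = $1,166,677 − $280,000 = $886,677.
Rate = $886,677 / 26,869 miles = $33 per mile.
Year 1: 1,147 × $33 = $37,851. Book value $1,128,826.
Year 2: 4,264 × $33 = $140,712. Book value $988,114.
Year 3: 4,388 × $33 = $144,804. Book value $843,310.
Year 4: 4,343 × $33 = $143,319. Book value $699,991.
Year 5: 2,915 × $33 = $96,195. Book value $603,796.
Accumulated through year 5 = $1,166,677 − $603,796 = $562,881.

$562,881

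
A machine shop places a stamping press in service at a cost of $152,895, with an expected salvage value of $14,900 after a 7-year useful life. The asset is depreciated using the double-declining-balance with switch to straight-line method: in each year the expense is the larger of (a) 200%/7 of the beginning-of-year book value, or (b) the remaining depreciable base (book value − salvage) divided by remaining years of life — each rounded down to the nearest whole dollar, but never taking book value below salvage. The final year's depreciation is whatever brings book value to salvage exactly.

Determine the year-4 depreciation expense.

$15,920

Depreciable base = $152,895 − $14,900 = $137,995.
Year 1: DB = ⌊$152,895 × 200%/7⌋ = $43,684; SL = ⌊$137,995/7⌋ = $19,713 → take DB $43,684. Book value $109,211.
Year 2: DB = ⌊$109,211 × 200%/7⌋ = $31,203; SL = ⌊$94,311/6⌋ = $15,718 → take DB $31,203. Book value $78,008.
Year 3: DB = ⌊$78,008 × 200%/7⌋ = $22,288; SL = ⌊$63,108/5⌋ = $12,621 → take DB $22,288. Book value $55,720.
Year 4: DB = ⌊$55,720 × 200%/7⌋ = $15,920; SL = ⌊$40,820/4⌋ = $10,205 → take DB $15,920. Book value $39,800.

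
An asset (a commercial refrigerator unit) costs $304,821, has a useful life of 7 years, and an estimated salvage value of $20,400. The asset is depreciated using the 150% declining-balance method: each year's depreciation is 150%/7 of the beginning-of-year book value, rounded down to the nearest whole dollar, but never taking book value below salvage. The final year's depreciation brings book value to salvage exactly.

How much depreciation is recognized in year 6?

Depreciable base = $304,821 − $20,400 = $284,421.
Year 1: ⌊$304,821 × 150%/7⌋ = $65,318. Book value $239,503.
Year 2: ⌊$239,503 × 150%/7⌋ = $51,322. Book value $188,181.
Year 3: ⌊$188,181 × 150%/7⌋ = $40,324. Book value $147,857.
Year 4: ⌊$147,857 × 150%/7⌋ = $31,683. Book value $116,174.
Year 5: ⌊$116,174 × 150%/7⌋ = $24,894. Book value $91,280.
Year 6: ⌊$91,280 × 150%/7⌋ = $19,560. Book value $71,720.

$19,560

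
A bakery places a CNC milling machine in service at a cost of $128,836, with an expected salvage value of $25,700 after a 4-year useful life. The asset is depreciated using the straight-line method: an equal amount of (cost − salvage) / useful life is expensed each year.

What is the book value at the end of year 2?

Depreciable base = $128,836 − $25,700 = $103,136.
Annual expense = $103,136 / 4 = $25,784.
End of year 1: book value $103,052.
End of year 2: book value $77,268.

$77,268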